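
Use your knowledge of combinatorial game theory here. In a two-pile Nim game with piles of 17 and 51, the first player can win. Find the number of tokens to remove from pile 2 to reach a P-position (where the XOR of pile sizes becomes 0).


Piles: 17 and 51
Current XOR: 17 XOR 51 = 34 (non-zero, so this is an N-position).
To make the XOR zero, we need to find a move that balances the piles.
For pile 2 (size 51): target = 51 XOR 34 = 17
We reduce pile 2 from 51 to 17.
Tokens removed: 51 - 17 = 34
Verification: 17 XOR 17 = 0

34


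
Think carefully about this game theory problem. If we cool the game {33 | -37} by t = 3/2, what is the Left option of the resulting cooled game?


Original game: {33 | -37} (a switch {a | b} with a > b).
Cooling by t (for t below the temperature (a - b)/2 = 35) taxes each move by t: {a | b} cooled by t is {a - t | b + t}.
Cooling amount: t = 3/2
Cooled Left option: 33 - 3/2 = 63/2
Cooled Right option: -37 + 3/2 = -71/2
Cooled game: {63/2 | -71/2}
Left option = 63/2

63/2


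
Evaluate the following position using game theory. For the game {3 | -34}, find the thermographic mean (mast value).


Game = {3 | -34}, a switch {a | b} with numbers a > b.
Its thermograph has left wall a - t and right wall b + t, which meet at t = (a - b)/2, where both equal (a + b)/2. So the mast (mean value) is at (a + b)/2.
Mean = (3 + (-34))/2 = -31/2 = -31/2

-31/2


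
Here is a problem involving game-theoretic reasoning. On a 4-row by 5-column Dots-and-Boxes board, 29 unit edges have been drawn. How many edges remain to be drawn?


Grid: 4 x 5 boxes, i.e. 5 rows and 6 columns of dots.
Horizontal edges: (rows + 1) * cols = 5 * 5 = 25
Vertical edges: rows * (cols + 1) = 4 * 6 = 24
Total edges: 25 + 24 = 49
Edges drawn: 29
Remaining: 49 - 29 = 20

20


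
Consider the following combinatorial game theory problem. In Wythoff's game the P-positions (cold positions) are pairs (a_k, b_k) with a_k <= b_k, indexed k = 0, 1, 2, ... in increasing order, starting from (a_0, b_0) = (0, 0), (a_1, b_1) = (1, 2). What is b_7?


By Wythoff's theorem, a_k = floor(k * phi) and b_k = floor(k * phi^2) = a_k + k, where phi = (1 + sqrt(5))/2 is the golden ratio.
phi = (1 + sqrt(5))/2 = 1.618034
phi^2 = phi + 1 = 2.618034
k = 7
k * phi^2 = 7 * 2.618034 = 18.326238
b_7 = floor(k * phi^2) = 18 (check: a_7 + k = 11 + 7 = 18)

18


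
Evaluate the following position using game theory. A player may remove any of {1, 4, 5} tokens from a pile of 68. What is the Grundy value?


The subtraction set is S = {1, 4, 5}.
G(k) = mex{ G(k - s) : s in S, s <= k }. We compute iteratively: G(0) = 0.
G(1) = mex({0}) = 1
G(2) = mex({1}) = 0
G(3) = mex({0}) = 1
G(4) = mex({0, 1}) = 2
G(5) = mex({0, 1, 2}) = 3
G(6) = mex({0, 1, 3}) = 2
G(7) = mex({0, 1, 2}) = 3
G(8) = mex({1, 2, 3}) = 0
G(9) = mex({0, 2, 3}) = 1
G(10) = mex({1, 2, 3}) = 0
G(11) = mex({0, 2, 3}) = 1
G(12) = mex({0, 1, 3}) = 2
Observe that G(8)..G(12) = 0, 1, 0, 1, 2 repeats G(0)..G(4) = 0, 1, 0, 1, 2.
For k >= max(S) = 5, G(k) is determined by the previous 5 values G(k-5)..G(k-1); a window of 5 consecutive values has recurred shifted by 8, so by induction G(k + 8) = G(k) for all k >= 0: the sequence is periodic from the start with period 8.
One period: G(0..7) = 0, 1, 0, 1, 2, 3, 2, 3.
68 mod 8 = 4, so G(68) = G(4) = 2.

2


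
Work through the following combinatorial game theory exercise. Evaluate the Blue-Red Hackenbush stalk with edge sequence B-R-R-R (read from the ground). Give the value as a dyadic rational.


Edges (from ground): B-R-R-R
By Berlekamp's sign-expansion rule, a Blue-Red Hackenbush stalk has the value of the surreal number whose sign sequence is the edge sequence with B -> + and R -> -.
Sign sequence: +---
Trace the sign expansion in the surreal number tree, starting from 0:
Edge 1: B (sign +) -> bounds (0, +inf), value = 1
Edge 2: R (sign -) -> bounds (0, 1), value = 1/2
Edge 3: R (sign -) -> bounds (0, 1/2), value = 1/4
Edge 4: R (sign -) -> bounds (0, 1/4), value = 1/8
Game value = 1/8

1/8


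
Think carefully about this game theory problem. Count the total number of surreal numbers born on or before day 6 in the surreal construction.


Day 0: {|} = 0 is born. Count = 1.
Day n: the number of surreal numbers born by day n is 2^(n+1) - 1.
By day 0: 2^1 - 1 = 1
By day 1: 2^2 - 1 = 3
By day 2: 2^3 - 1 = 7
By day 3: 2^4 - 1 = 15
By day 4: 2^5 - 1 = 31
By day 5: 2^6 - 1 = 63
By day 6: 2^7 - 1 = 127
By day 6: 127 surreal numbers.

127


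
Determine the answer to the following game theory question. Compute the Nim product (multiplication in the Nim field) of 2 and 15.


Nim multiplication is bilinear over XOR: (u XOR v) * w = (u*w) XOR (v*w).
So we split each operand into its bit components and XOR the pairwise Nim products.
2 = 2 (as XOR of powers of 2).
15 = 1 + 2 + 4 + 8 (as XOR of powers of 2).
Using the standard Nim-product table on single bits:
  2*2 = 3,   2*4 = 8,   2*8 = 12,
  4*4 = 6,   4*8 = 11,  8*8 = 13,
and  1*x = x (identity), k*l = l*k (commutative).
Pairwise Nim products:
  2 * 1 = 2
  2 * 2 = 3
  2 * 4 = 8
  2 * 8 = 12
XOR them: 2 XOR 3 XOR 8 XOR 12 = 5.
Result: 2 * 15 = 5 (in Nim).

5


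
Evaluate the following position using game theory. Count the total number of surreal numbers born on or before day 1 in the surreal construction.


Day 0: {|} = 0 is born. Count = 1.
Day n: the number of surreal numbers born by day n is 2^(n+1) - 1.
By day 0: 2^1 - 1 = 1
By day 1: 2^2 - 1 = 3
By day 1: 3 surreal numbers.

3


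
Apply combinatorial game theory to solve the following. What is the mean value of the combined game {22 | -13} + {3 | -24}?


G1 = {22 | -13}, G2 = {3 | -24}
Each is a switch {a | b} with numbers a > b; its mean value is (a + b)/2, and mean value is additive over game sums: m(G1 + G2) = m(G1) + m(G2).
Mean of G1 = (22 + (-13))/2 = 9/2 = 9/2
Mean of G2 = (3 + (-24))/2 = -21/2 = -21/2
Mean of G1 + G2 = 9/2 + -21/2 = -6

-6


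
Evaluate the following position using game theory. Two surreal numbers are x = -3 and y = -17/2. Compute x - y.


x = -3, y = -17/2
Converting to common denominator: 2
x = -6/2, y = -17/2
x - y = -3 - -17/2 = 11/2

11/2


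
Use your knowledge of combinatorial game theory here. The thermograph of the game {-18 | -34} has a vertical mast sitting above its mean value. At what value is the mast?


Game = {-18 | -34}, a switch {a | b} with numbers a > b.
Its thermograph has left wall a - t and right wall b + t, which meet at t = (a - b)/2, where both equal (a + b)/2. So the mast (mean value) is at (a + b)/2.
Mean = (-18 + (-34))/2 = -52/2 = -26

-26


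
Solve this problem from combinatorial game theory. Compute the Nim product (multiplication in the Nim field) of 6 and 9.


Nim multiplication is bilinear over XOR: (u XOR v) * w = (u*w) XOR (v*w).
So we split each operand into its bit components and XOR the pairwise Nim products.
6 = 2 + 4 (as XOR of powers of 2).
9 = 1 + 8 (as XOR of powers of 2).
Using the standard Nim-product table on single bits:
  2*2 = 3,   2*4 = 8,   2*8 = 12,
  4*4 = 6,   4*8 = 11,  8*8 = 13,
and  1*x = x (identity), k*l = l*k (commutative).
Pairwise Nim products:
  2 * 1 = 2
  2 * 8 = 12
  4 * 1 = 4
  4 * 8 = 11
XOR them: 2 XOR 12 XOR 4 XOR 11 = 1.
Result: 6 * 9 = 1 (in Nim).

1


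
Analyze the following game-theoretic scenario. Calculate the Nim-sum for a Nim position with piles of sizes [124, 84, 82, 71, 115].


We need the XOR (exclusive or) of all pile sizes.
After XOR-ing pile 1 (size 124): 0 XOR 124 = 124
After XOR-ing pile 2 (size 84): 124 XOR 84 = 40
After XOR-ing pile 3 (size 82): 40 XOR 82 = 122
After XOR-ing pile 4 (size 71): 122 XOR 71 = 61
After XOR-ing pile 5 (size 115): 61 XOR 115 = 78
The Nim-value of this position is 78.

78


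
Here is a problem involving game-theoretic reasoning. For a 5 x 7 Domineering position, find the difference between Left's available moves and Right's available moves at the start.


Board is 5 x 7 (rows x cols).
Left (vertical) placements: (rows-1) * cols = 4 * 7 = 28
Right (horizontal) placements: rows * (cols-1) = 5 * 6 = 30
Advantage = Left - Right = 28 - 30 = -2

-2


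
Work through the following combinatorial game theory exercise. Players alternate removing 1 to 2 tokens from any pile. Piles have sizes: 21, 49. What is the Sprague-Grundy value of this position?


Subtraction set: {1, 2}
For this subtraction set, G(n) = n mod 3 (period = max + 1 = 3).
Pile 1 (size 21): G(21) = 21 mod 3 = 0
Pile 2 (size 49): G(49) = 49 mod 3 = 1
Total Grundy value = XOR of all: 0 XOR 1 = 1

1


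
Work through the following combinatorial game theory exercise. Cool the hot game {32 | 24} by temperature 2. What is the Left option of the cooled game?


Original game: {32 | 24} (a switch {a | b} with a > b).
Cooling by t (for t below the temperature (a - b)/2 = 4) taxes each move by t: {a | b} cooled by t is {a - t | b + t}.
Cooling amount: t = 2
Cooled Left option: 32 - 2 = 30
Cooled Right option: 24 + 2 = 26
Cooled game: {30 | 26}
Left option = 30

30


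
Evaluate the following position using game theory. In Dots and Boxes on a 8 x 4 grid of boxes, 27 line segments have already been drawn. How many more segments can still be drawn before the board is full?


Grid: 8 x 4 boxes, i.e. 9 rows and 5 columns of dots.
Horizontal edges: (rows + 1) * cols = 9 * 4 = 36
Vertical edges: rows * (cols + 1) = 8 * 5 = 40
Total edges: 36 + 40 = 76
Edges drawn: 27
Remaining: 76 - 27 = 49

49


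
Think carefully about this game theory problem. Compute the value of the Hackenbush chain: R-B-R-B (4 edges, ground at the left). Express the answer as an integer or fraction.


Edges (from ground): R-B-R-B
By Berlekamp's sign-expansion rule, a Blue-Red Hackenbush stalk has the value of the surreal number whose sign sequence is the edge sequence with B -> + and R -> -.
Sign sequence: -+-+
Trace the sign expansion in the surreal number tree, starting from 0:
Edge 1: R (sign -) -> bounds (-inf, 0), value = -1
Edge 2: B (sign +) -> bounds (-1, 0), value = -1/2
Edge 3: R (sign -) -> bounds (-1, -1/2), value = -3/4
Edge 4: B (sign +) -> bounds (-3/4, -1/2), value = -5/8
Game value = -5/8

-5/8


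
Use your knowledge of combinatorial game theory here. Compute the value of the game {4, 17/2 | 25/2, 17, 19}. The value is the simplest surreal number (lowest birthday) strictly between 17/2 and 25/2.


Left options: {4, 17/2}, max = 17/2
Right options: {25/2, 17, 19}, min = 25/2
All options are numbers and max(Left) < min(Right), so by the simplicity theorem the value is the simplest (earliest-born) number strictly between 17/2 and 25/2.
Integers 9 through 12 all lie strictly between 17/2 and 25/2.
Among integers, the simplest (lowest birthday = smallest |n|; 0 is born on day 0, +-n on day n) is 9.
No non-integer in the interval can be simpler: if x is a non-integer in the interval, then floor(x) or ceil(x) also lies in the interval (the interval contains an integer), and both are proper prefixes of x's sign expansion, i.e. born earlier. So the game value is 9.
Game value = 9

9


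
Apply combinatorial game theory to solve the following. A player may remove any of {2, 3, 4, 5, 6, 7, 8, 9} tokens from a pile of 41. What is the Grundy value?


The subtraction set is S = {2, 3, 4, 5, 6, 7, 8, 9}.
G(k) = mex{ G(k - s) : s in S, s <= k }. We compute iteratively: G(0) = 0.
G(1) = mex({}) = 0
G(2) = mex({0}) = 1
G(3) = mex({0}) = 1
G(4) = mex({0, 1}) = 2
G(5) = mex({0, 1}) = 2
G(6) = mex({0, 1, 2}) = 3
G(7) = mex({0, 1, 2}) = 3
G(8) = mex({0, 1, 2, 3}) = 4
G(9) = mex({0, 1, 2, 3}) = 4
G(10) = mex({0, 1, 2, 3, 4}) = 5
G(11) = mex({1, 2, 3, 4}) = 0
G(12) = mex({1, 2, 3, 4, 5}) = 0
G(13) = mex({0, 2, 3, 4, 5}) = 1
G(14) = mex({0, 2, 3, 4, 5}) = 1
G(15) = mex({0, 1, 3, 4, 5}) = 2
G(16) = mex({0, 1, 3, 4, 5}) = 2
G(17) = mex({0, 1, 2, 4, 5}) = 3
G(18) = mex({0, 1, 2, 4, 5}) = 3
G(19) = mex({0, 1, 2, 3, 5}) = 4
Observe that G(11)..G(19) = 0, 0, 1, 1, 2, 2, 3, 3, 4 repeats G(0)..G(8) = 0, 0, 1, 1, 2, 2, 3, 3, 4.
For k >= max(S) = 9, G(k) is determined by the previous 9 values G(k-9)..G(k-1); a window of 9 consecutive values has recurred shifted by 11, so by induction G(k + 11) = G(k) for all k >= 0: the sequence is periodic from the start with period 11.
One period: G(0..10) = 0, 0, 1, 1, 2, 2, 3, 3, 4, 4, 5.
41 mod 11 = 8, so G(41) = G(8) = 4.

4


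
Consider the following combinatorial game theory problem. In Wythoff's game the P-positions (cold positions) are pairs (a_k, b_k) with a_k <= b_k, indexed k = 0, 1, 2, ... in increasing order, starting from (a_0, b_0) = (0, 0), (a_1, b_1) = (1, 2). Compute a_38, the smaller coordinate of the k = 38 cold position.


By Wythoff's theorem, a_k = floor(k * phi) and b_k = floor(k * phi^2) = a_k + k, where phi = (1 + sqrt(5))/2 is the golden ratio.
phi = (1 + sqrt(5))/2 = 1.618034
k = 38
k * phi = 38 * 1.618034 = 61.485292
a_38 = floor(k * phi) = 61

61


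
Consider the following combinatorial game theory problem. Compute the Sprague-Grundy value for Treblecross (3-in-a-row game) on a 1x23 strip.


Treblecross: place X on empty cells; 3-in-a-row wins.
Playing within two cells of an existing X lets the opponent win at once, so sensible play treats the cells i-2..i+2 around each X as dead. The player left with no safe cell loses, so this is a normal-play take-away game on strips of safe cells.
Placing X at cell i (0-indexed) of a strip of k safe cells leaves independent strips of sizes max(0, i-2) and max(0, k-i-3). Hence G(k) = mex{ G(max(0,i-2)) XOR G(max(0,k-i-3)) : 0 <= i < k }, with G(0) = 0.
G(1): splits (0,0):0^0=0 -> mex({0}) = 1
G(2): splits (0,0):0^0=0 -> mex({0}) = 1
G(3): splits (0,0):0^0=0 -> mex({0}) = 1
G(4): splits (0,1):0^1=1 (0,0):0^0=0 -> mex({0, 1}) = 2
G(5): splits (0,2):0^1=1 (0,1):0^1=1 (0,0):0^0=0 -> mex({0, 1}) = 2
G(6) = mex({1}) = 0
G(7) = mex({0, 1, 2}) = 3
G(8) = mex({0, 1, 2}) = 3
G(9) = mex({0, 2}) = 1
G(10) = mex({0, 2, 3}) = 1
G(11) = mex({0, 3}) = 1
G(12) = mex({1, 3}) = 0
G(13) = mex({0, 1, 2, 3}) = 4
G(14) = mex({0, 1, 2}) = 3
G(15) = mex({0, 1, 2}) = 3
G(16) = mex({0, 1, 2, 4}) = 3
G(17) = mex({0, 1, 3, 4}) = 2
G(18) = mex({0, 1, 3, 4}) = 2
G(19) = mex({0, 1, 3, 5}) = 2
G(20) = mex({0, 1, 2, 3, 5}) = 4
G(21) = mex({0, 1, 2, 3, 5}) = 4
G(22) = mex({1, 2, 6}) = 0
G(23) = mex({0, 1, 2, 3, 4, 6}) = 5
Therefore G(23) = 5.

5


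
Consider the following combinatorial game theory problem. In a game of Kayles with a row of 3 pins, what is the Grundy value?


Kayles: a move removes 1 or 2 adjacent pins from a contiguous row.
Removing pins from a row of k leaves two independent rows (a, b) with a + b = k - 1 (one pin) or a + b = k - 2 (two pins); an end removal gives a = 0.
By Sprague-Grundy, G(k) = mex{ G(a) XOR G(b) } over all these splits. G(0) = 0.
G(1): splits (0,0):0^0=0 -> mex({0}) = 1
G(2): splits (0,1):0^1=1 (0,0):0^0=0 -> mex({0, 1}) = 2
G(3): splits (0,2):0^2=2 (1,1):1^1=0 (0,1):0^1=1 -> mex({0, 1, 2}) = 3
Therefore G(3) = 3.

3


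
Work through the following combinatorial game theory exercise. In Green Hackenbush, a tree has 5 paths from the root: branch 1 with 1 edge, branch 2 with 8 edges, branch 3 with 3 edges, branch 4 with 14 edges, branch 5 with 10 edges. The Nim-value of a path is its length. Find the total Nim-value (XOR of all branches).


The tree has 5 branches from the ground vertex.
In Green Hackenbush, the Nim-value of a simple path of length k is k.
Branch 1: length 1, Nim-value = 1
Branch 2: length 8, Nim-value = 8
Branch 3: length 3, Nim-value = 3
Branch 4: length 14, Nim-value = 14
Branch 5: length 10, Nim-value = 10
Total Nim-value = XOR of all branch values:
0 XOR 1 = 1
1 XOR 8 = 9
9 XOR 3 = 10
10 XOR 14 = 4
4 XOR 10 = 14
Nim-value of the tree = 14

14


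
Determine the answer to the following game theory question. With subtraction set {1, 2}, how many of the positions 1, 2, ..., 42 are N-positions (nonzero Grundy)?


Subtraction set S = {1, 2}, so G(n) = n mod 3.
G(n) = 0 when n is a multiple of 3.
Multiples of 3 in [1, 42]: 14
N-positions (nonzero Grundy) = 42 - 14 = 28

28


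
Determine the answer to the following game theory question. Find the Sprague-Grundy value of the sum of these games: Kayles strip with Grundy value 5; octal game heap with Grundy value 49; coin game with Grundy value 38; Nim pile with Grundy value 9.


By the Sprague-Grundy theorem, the Grundy value of a sum of games is the XOR of individual Grundy values.
Kayles strip: Grundy value = 5. Running XOR: 0 XOR 5 = 5
octal game heap: Grundy value = 49. Running XOR: 5 XOR 49 = 52
coin game: Grundy value = 38. Running XOR: 52 XOR 38 = 18
Nim pile: Grundy value = 9. Running XOR: 18 XOR 9 = 27
The combined Grundy value is 27.

27


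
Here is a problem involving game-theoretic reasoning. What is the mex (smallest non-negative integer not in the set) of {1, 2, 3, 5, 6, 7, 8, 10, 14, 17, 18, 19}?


Set = {1, 2, 3, 5, 6, 7, 8, 10, 14, 17, 18, 19}
0 is NOT in the set. This is the mex.
mex = 0

0


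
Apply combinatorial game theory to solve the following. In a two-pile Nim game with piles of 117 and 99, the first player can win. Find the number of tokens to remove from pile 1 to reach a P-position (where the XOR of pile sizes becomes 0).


Piles: 117 and 99
Current XOR: 117 XOR 99 = 22 (non-zero, so this is an N-position).
To make the XOR zero, we need to find a move that balances the piles.
For pile 1 (size 117): target = 117 XOR 22 = 99
We reduce pile 1 from 117 to 99.
Tokens removed: 117 - 99 = 18
Verification: 99 XOR 99 = 0

18


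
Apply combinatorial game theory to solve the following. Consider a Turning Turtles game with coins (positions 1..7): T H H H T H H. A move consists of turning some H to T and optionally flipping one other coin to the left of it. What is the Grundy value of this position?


Coins: T H H H T H H
Key fact: a single head at position k behaves exactly like a Nim heap of size k (turning it to T and optionally flipping a coin at j < k corresponds to moving the heap from k to j, or to 0), and heads combine as a disjunctive sum (two heads at the same place would cancel, matching j XOR j = 0). So the Nim-value is the XOR of the 1-indexed positions of the heads.
Face-up positions (1-indexed): [2, 3, 4, 6, 7]
XOR 0 with 2: 0 XOR 2 = 2
XOR 2 with 3: 2 XOR 3 = 1
XOR 1 with 4: 1 XOR 4 = 5
XOR 5 with 6: 5 XOR 6 = 3
XOR 3 with 7: 3 XOR 7 = 4
Nim-value = 4

4


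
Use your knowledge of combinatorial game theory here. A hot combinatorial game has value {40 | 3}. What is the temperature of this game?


The game is {40 | 3}, a switch {a | b} with numbers a > b.
Cooling {a | b} by t gives {a - t | b + t}, which stops being hot when a - t = b + t, i.e. at t = (a - b)/2. So the temperature of a switch is (a - b)/2.
Temperature = (Left option - Right option) / 2
= (40 - (3)) / 2
= 37 / 2
= 37/2

37/2


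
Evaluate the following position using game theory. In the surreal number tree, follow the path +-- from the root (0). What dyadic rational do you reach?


Sign expansion: +--
Rule: track bounds (lo, hi), initially (-inf, +inf). On '+', the current value becomes lo and we move to the simplest number in (value, hi): value + 1 if hi = +inf, otherwise the midpoint (value + hi)/2. On '-', the current value becomes hi and we move to value - 1 if lo = -inf, otherwise the midpoint (lo + value)/2.
Start at 0.
Step 1: sign = +, move right. Bounds: (0, +inf). Value = 1
Step 2: sign = -, move left. Bounds: (0, 1). Value = 1/2
Step 3: sign = -, move left. Bounds: (0, 1/2). Value = 1/4
The surreal number with sign expansion +-- is 1/4.

1/4


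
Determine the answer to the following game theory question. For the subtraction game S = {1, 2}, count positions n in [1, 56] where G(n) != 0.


Subtraction set S = {1, 2}, so G(n) = n mod 3.
G(n) = 0 when n is a multiple of 3.
Multiples of 3 in [1, 56]: 18
N-positions (nonzero Grundy) = 56 - 18 = 38

38


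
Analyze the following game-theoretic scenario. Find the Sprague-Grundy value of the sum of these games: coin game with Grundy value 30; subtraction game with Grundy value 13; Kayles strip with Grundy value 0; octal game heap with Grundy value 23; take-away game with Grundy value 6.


By the Sprague-Grundy theorem, the Grundy value of a sum of games is the XOR of individual Grundy values.
coin game: Grundy value = 30. Running XOR: 0 XOR 30 = 30
subtraction game: Grundy value = 13. Running XOR: 30 XOR 13 = 19
Kayles strip: Grundy value = 0. Running XOR: 19 XOR 0 = 19
octal game heap: Grundy value = 23. Running XOR: 19 XOR 23 = 4
take-away game: Grundy value = 6. Running XOR: 4 XOR 6 = 2
The combined Grundy value is 2.

2


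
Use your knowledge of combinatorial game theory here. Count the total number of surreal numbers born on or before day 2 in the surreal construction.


Day 0: {|} = 0 is born. Count = 1.
Day n: the number of surreal numbers born by day n is 2^(n+1) - 1.
By day 0: 2^1 - 1 = 1
By day 1: 2^2 - 1 = 3
By day 2: 2^3 - 1 = 7
By day 2: 7 surreal numbers.

7


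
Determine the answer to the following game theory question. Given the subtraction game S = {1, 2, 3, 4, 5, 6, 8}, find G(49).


The subtraction set is S = {1, 2, 3, 4, 5, 6, 8}.
G(k) = mex{ G(k - s) : s in S, s <= k }. We compute iteratively: G(0) = 0.
G(1) = mex({0}) = 1
G(2) = mex({0, 1}) = 2
G(3) = mex({0, 1, 2}) = 3
G(4) = mex({0, 1, 2, 3}) = 4
G(5) = mex({0, 1, 2, 3, 4}) = 5
G(6) = mex({0, 1, 2, 3, 4, 5}) = 6
G(7) = mex({1, 2, 3, 4, 5, 6}) = 0
G(8) = mex({0, 2, 3, 4, 5, 6}) = 1
G(9) = mex({0, 1, 3, 4, 5, 6}) = 2
G(10) = mex({0, 1, 2, 4, 5, 6}) = 3
G(11) = mex({0, 1, 2, 3, 5, 6}) = 4
G(12) = mex({0, 1, 2, 3, 4, 6}) = 5
G(13) = mex({0, 1, 2, 3, 4, 5}) = 6
G(14) = mex({1, 2, 3, 4, 5, 6}) = 0
Observe that G(7)..G(14) = 0, 1, 2, 3, 4, 5, 6, 0 repeats G(0)..G(7) = 0, 1, 2, 3, 4, 5, 6, 0.
For k >= max(S) = 8, G(k) is determined by the previous 8 values G(k-8)..G(k-1); a window of 8 consecutive values has recurred shifted by 7, so by induction G(k + 7) = G(k) for all k >= 0: the sequence is periodic from the start with period 7.
One period: G(0..6) = 0, 1, 2, 3, 4, 5, 6.
49 mod 7 = 0, so G(49) = G(0) = 0.

0


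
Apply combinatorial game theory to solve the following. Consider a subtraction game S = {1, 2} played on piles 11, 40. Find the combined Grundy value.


Subtraction set: {1, 2}
For this subtraction set, G(n) = n mod 3 (period = max + 1 = 3).
Pile 1 (size 11): G(11) = 11 mod 3 = 2
Pile 2 (size 40): G(40) = 40 mod 3 = 1
Total Grundy value = XOR of all: 2 XOR 1 = 3

3


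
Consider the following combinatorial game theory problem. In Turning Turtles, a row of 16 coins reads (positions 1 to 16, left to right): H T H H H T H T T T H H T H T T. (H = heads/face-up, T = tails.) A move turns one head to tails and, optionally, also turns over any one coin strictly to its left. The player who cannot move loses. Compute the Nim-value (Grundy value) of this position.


Coins: H T H H H T H T T T H H T H T T
Key fact: a single head at position k behaves exactly like a Nim heap of size k (turning it to T and optionally flipping a coin at j < k corresponds to moving the heap from k to j, or to 0), and heads combine as a disjunctive sum (two heads at the same place would cancel, matching j XOR j = 0). So the Nim-value is the XOR of the 1-indexed positions of the heads.
Face-up positions (1-indexed): [1, 3, 4, 5, 7, 11, 12, 14]
XOR 0 with 1: 0 XOR 1 = 1
XOR 1 with 3: 1 XOR 3 = 2
XOR 2 with 4: 2 XOR 4 = 6
XOR 6 with 5: 6 XOR 5 = 3
XOR 3 with 7: 3 XOR 7 = 4
XOR 4 with 11: 4 XOR 11 = 15
XOR 15 with 12: 15 XOR 12 = 3
XOR 3 with 14: 3 XOR 14 = 13
Nim-value = 13

13


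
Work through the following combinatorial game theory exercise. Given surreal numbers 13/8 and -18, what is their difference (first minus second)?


x = 13/8, y = -18
Converting to common denominator: 8
x = 13/8, y = -144/8
x - y = 13/8 - -18 = 157/8

157/8


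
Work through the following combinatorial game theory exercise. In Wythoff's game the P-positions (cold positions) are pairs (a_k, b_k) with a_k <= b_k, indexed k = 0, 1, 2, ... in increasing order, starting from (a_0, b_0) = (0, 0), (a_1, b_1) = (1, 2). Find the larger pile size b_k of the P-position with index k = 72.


By Wythoff's theorem, a_k = floor(k * phi) and b_k = floor(k * phi^2) = a_k + k, where phi = (1 + sqrt(5))/2 is the golden ratio.
phi = (1 + sqrt(5))/2 = 1.618034
phi^2 = phi + 1 = 2.618034
k = 72
k * phi^2 = 72 * 2.618034 = 188.498447
b_72 = floor(k * phi^2) = 188 (check: a_72 + k = 116 + 72 = 188)

188


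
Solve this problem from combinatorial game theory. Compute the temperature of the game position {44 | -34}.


The game is {44 | -34}, a switch {a | b} with numbers a > b.
Cooling {a | b} by t gives {a - t | b + t}, which stops being hot when a - t = b + t, i.e. at t = (a - b)/2. So the temperature of a switch is (a - b)/2.
Temperature = (Left option - Right option) / 2
= (44 - (-34)) / 2
= 78 / 2
= 39

39


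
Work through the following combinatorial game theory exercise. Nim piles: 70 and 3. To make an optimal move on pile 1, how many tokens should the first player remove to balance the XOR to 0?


Piles: 70 and 3
Current XOR: 70 XOR 3 = 69 (non-zero, so this is an N-position).
To make the XOR zero, we need to find a move that balances the piles.
For pile 1 (size 70): target = 70 XOR 69 = 3
We reduce pile 1 from 70 to 3.
Tokens removed: 70 - 3 = 67
Verification: 3 XOR 3 = 0

67


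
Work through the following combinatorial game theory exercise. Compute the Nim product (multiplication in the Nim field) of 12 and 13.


Nim multiplication is bilinear over XOR: (u XOR v) * w = (u*w) XOR (v*w).
So we split each operand into its bit components and XOR the pairwise Nim products.
12 = 4 + 8 (as XOR of powers of 2).
13 = 1 + 4 + 8 (as XOR of powers of 2).
Using the standard Nim-product table on single bits:
  2*2 = 3,   2*4 = 8,   2*8 = 12,
  4*4 = 6,   4*8 = 11,  8*8 = 13,
and  1*x = x (identity), k*l = l*k (commutative).
Pairwise Nim products:
  4 * 1 = 4
  4 * 4 = 6
  4 * 8 = 11
  8 * 1 = 8
  8 * 4 = 11
  8 * 8 = 13
XOR them: 4 XOR 6 XOR 11 XOR 8 XOR 11 XOR 13 = 7.
Result: 12 * 13 = 7 (in Nim).

7


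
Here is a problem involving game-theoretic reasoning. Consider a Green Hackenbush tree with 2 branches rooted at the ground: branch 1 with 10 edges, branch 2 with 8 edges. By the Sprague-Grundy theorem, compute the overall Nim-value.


The tree has 2 branches from the ground vertex.
In Green Hackenbush, the Nim-value of a simple path of length k is k.
Branch 1: length 10, Nim-value = 10
Branch 2: length 8, Nim-value = 8
Total Nim-value = XOR of all branch values:
0 XOR 10 = 10
10 XOR 8 = 2
Nim-value of the tree = 2

2


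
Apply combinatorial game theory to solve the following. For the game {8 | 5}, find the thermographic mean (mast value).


Game = {8 | 5}, a switch {a | b} with numbers a > b.
Its thermograph has left wall a - t and right wall b + t, which meet at t = (a - b)/2, where both equal (a + b)/2. So the mast (mean value) is at (a + b)/2.
Mean = (8 + (5))/2 = 13/2 = 13/2

13/2


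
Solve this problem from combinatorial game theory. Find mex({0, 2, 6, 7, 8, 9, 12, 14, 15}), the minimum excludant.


Set = {0, 2, 6, 7, 8, 9, 12, 14, 15}
0 is in the set.
1 is NOT in the set. This is the mex.
mex = 1

1


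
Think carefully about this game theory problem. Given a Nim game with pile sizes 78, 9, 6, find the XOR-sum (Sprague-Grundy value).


We need the XOR (exclusive or) of all pile sizes.
After XOR-ing pile 1 (size 78): 0 XOR 78 = 78
After XOR-ing pile 2 (size 9): 78 XOR 9 = 71
After XOR-ing pile 3 (size 6): 71 XOR 6 = 65
The Nim-value of this position is 65.

65


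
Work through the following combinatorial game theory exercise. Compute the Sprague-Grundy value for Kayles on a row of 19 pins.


Kayles: a move removes 1 or 2 adjacent pins from a contiguous row.
Removing pins from a row of k leaves two independent rows (a, b) with a + b = k - 1 (one pin) or a + b = k - 2 (two pins); an end removal gives a = 0.
By Sprague-Grundy, G(k) = mex{ G(a) XOR G(b) } over all these splits. G(0) = 0.
G(1): splits (0,0):0^0=0 -> mex({0}) = 1
G(2): splits (0,1):0^1=1 (0,0):0^0=0 -> mex({0, 1}) = 2
G(3): splits (0,2):0^2=2 (1,1):1^1=0 (0,1):0^1=1 -> mex({0, 1, 2}) = 3
G(4): splits (0,3):0^3=3 (1,2):1^2=3 (0,2):0^2=2 (1,1):1^1=0 -> mex({0, 2, 3}) = 1
G(5): splits (0,4):0^1=1 (1,3):1^3=2 (2,2):2^2=0 (0,3):0^3=3 (1,2):1^2=3 -> mex({0, 1, 2, 3}) = 4
G(6) = mex({0, 1, 2, 4}) = 3
G(7) = mex({0, 1, 3, 4, 5}) = 2
G(8) = mex({0, 2, 3, 5, 6}) = 1
G(9) = mex({0, 1, 2, 3, 6, 7}) = 4
G(10) = mex({0, 1, 3, 4, 5, 7}) = 2
G(11) = mex({0, 1, 2, 3, 4, 5}) = 6
G(12) = mex({0, 1, 2, 3, 5, 6, 7}) = 4
G(13) = mex({0, 2, 3, 4, 6, 7}) = 1
G(14) = mex({0, 1, 4, 5, 6, 7}) = 2
G(15) = mex({0, 1, 2, 3, 4, 5, 6}) = 7
G(16) = mex({0, 2, 3, 5, 6, 7}) = 1
G(17) = mex({0, 1, 2, 3, 5, 6, 7}) = 4
G(18) = mex({0, 1, 2, 4, 5, 6}) = 3
G(19) = mex({0, 1, 3, 4, 5, 7}) = 2
Therefore G(19) = 2.

2


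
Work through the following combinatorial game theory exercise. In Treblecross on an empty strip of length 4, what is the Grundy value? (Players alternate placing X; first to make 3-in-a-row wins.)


Treblecross: place X on empty cells; 3-in-a-row wins.
Playing within two cells of an existing X lets the opponent win at once, so sensible play treats the cells i-2..i+2 around each X as dead. The player left with no safe cell loses, so this is a normal-play take-away game on strips of safe cells.
Placing X at cell i (0-indexed) of a strip of k safe cells leaves independent strips of sizes max(0, i-2) and max(0, k-i-3). Hence G(k) = mex{ G(max(0,i-2)) XOR G(max(0,k-i-3)) : 0 <= i < k }, with G(0) = 0.
G(1): splits (0,0):0^0=0 -> mex({0}) = 1
G(2): splits (0,0):0^0=0 -> mex({0}) = 1
G(3): splits (0,0):0^0=0 -> mex({0}) = 1
G(4): splits (0,1):0^1=1 (0,0):0^0=0 -> mex({0, 1}) = 2
Therefore G(4) = 2.

2


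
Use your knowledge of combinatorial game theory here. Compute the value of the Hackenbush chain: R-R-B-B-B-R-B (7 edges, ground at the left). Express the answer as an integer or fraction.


Edges (from ground): R-R-B-B-B-R-B
By Berlekamp's sign-expansion rule, a Blue-Red Hackenbush stalk has the value of the surreal number whose sign sequence is the edge sequence with B -> + and R -> -.
Sign sequence: --+++-+
Trace the sign expansion in the surreal number tree, starting from 0:
Edge 1: R (sign -) -> bounds (-inf, 0), value = -1
Edge 2: R (sign -) -> bounds (-inf, -1), value = -2
Edge 3: B (sign +) -> bounds (-2, -1), value = -3/2
Edge 4: B (sign +) -> bounds (-3/2, -1), value = -5/4
Edge 5: B (sign +) -> bounds (-5/4, -1), value = -9/8
Edge 6: R (sign -) -> bounds (-5/4, -9/8), value = -19/16
Edge 7: B (sign +) -> bounds (-19/16, -9/8), value = -37/32
Game value = -37/32

-37/32


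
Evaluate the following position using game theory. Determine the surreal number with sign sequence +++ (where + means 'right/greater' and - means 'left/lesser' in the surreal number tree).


Sign expansion: +++
Rule: track bounds (lo, hi), initially (-inf, +inf). On '+', the current value becomes lo and we move to the simplest number in (value, hi): value + 1 if hi = +inf, otherwise the midpoint (value + hi)/2. On '-', the current value becomes hi and we move to value - 1 if lo = -inf, otherwise the midpoint (lo + value)/2.
Start at 0.
Step 1: sign = +, move right. Bounds: (0, +inf). Value = 1
Step 2: sign = +, move right. Bounds: (1, +inf). Value = 2
Step 3: sign = +, move right. Bounds: (2, +inf). Value = 3
The surreal number with sign expansion +++ is 3.

3


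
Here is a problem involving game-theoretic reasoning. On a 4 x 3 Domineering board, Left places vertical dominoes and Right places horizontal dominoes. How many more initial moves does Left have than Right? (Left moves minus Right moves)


Board is 4 x 3 (rows x cols).
Left (vertical) placements: (rows-1) * cols = 3 * 3 = 9
Right (horizontal) placements: rows * (cols-1) = 4 * 2 = 8
Advantage = Left - Right = 9 - 8 = 1

1


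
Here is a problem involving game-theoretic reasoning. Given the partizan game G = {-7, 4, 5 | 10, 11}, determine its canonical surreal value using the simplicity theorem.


Left options: {-7, 4, 5}, max = 5
Right options: {10, 11}, min = 10
All options are numbers and max(Left) < min(Right), so by the simplicity theorem the value is the simplest (earliest-born) number strictly between 5 and 10.
Integers 6 through 9 all lie strictly between 5 and 10.
Among integers, the simplest (lowest birthday = smallest |n|; 0 is born on day 0, +-n on day n) is 6.
No non-integer in the interval can be simpler: if x is a non-integer in the interval, then floor(x) or ceil(x) also lies in the interval (the interval contains an integer), and both are proper prefixes of x's sign expansion, i.e. born earlier. So the game value is 6.
Game value = 6

6


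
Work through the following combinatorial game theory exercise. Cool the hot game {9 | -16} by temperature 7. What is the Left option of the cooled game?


Original game: {9 | -16} (a switch {a | b} with a > b).
Cooling by t (for t below the temperature (a - b)/2 = 25/2) taxes each move by t: {a | b} cooled by t is {a - t | b + t}.
Cooling amount: t = 7
Cooled Left option: 9 - 7 = 2
Cooled Right option: -16 + 7 = -9
Cooled game: {2 | -9}
Left option = 2

2


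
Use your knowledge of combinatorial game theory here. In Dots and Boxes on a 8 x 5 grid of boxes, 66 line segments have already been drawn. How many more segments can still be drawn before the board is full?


Grid: 8 x 5 boxes, i.e. 9 rows and 6 columns of dots.
Horizontal edges: (rows + 1) * cols = 9 * 5 = 45
Vertical edges: rows * (cols + 1) = 8 * 6 = 48
Total edges: 45 + 48 = 93
Edges drawn: 66
Remaining: 93 - 66 = 27

27


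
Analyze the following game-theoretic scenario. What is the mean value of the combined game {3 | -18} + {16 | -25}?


G1 = {3 | -18}, G2 = {16 | -25}
Each is a switch {a | b} with numbers a > b; its mean value is (a + b)/2, and mean value is additive over game sums: m(G1 + G2) = m(G1) + m(G2).
Mean of G1 = (3 + (-18))/2 = -15/2 = -15/2
Mean of G2 = (16 + (-25))/2 = -9/2 = -9/2
Mean of G1 + G2 = -15/2 + -9/2 = -12

-12


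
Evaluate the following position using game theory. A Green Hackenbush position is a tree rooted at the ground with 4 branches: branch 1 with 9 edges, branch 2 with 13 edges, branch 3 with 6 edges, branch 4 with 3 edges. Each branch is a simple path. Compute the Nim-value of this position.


The tree has 4 branches from the ground vertex.
In Green Hackenbush, the Nim-value of a simple path of length k is k.
Branch 1: length 9, Nim-value = 9
Branch 2: length 13, Nim-value = 13
Branch 3: length 6, Nim-value = 6
Branch 4: length 3, Nim-value = 3
Total Nim-value = XOR of all branch values:
0 XOR 9 = 9
9 XOR 13 = 4
4 XOR 6 = 2
2 XOR 3 = 1
Nim-value of the tree = 1

1


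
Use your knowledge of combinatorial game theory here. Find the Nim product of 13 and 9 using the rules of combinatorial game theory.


Nim multiplication is bilinear over XOR: (u XOR v) * w = (u*w) XOR (v*w).
So we split each operand into its bit components and XOR the pairwise Nim products.
13 = 1 + 4 + 8 (as XOR of powers of 2).
9 = 1 + 8 (as XOR of powers of 2).
Using the standard Nim-product table on single bits:
  2*2 = 3,   2*4 = 8,   2*8 = 12,
  4*4 = 6,   4*8 = 11,  8*8 = 13,
and  1*x = x (identity), k*l = l*k (commutative).
Pairwise Nim products:
  1 * 1 = 1
  1 * 8 = 8
  4 * 1 = 4
  4 * 8 = 11
  8 * 1 = 8
  8 * 8 = 13
XOR them: 1 XOR 8 XOR 4 XOR 11 XOR 8 XOR 13 = 3.
Result: 13 * 9 = 3 (in Nim).

3


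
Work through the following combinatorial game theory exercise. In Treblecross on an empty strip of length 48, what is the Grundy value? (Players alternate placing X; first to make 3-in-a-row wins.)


Treblecross: place X on empty cells; 3-in-a-row wins.
Playing within two cells of an existing X lets the opponent win at once, so sensible play treats the cells i-2..i+2 around each X as dead. The player left with no safe cell loses, so this is a normal-play take-away game on strips of safe cells.
Placing X at cell i (0-indexed) of a strip of k safe cells leaves independent strips of sizes max(0, i-2) and max(0, k-i-3). Hence G(k) = mex{ G(max(0,i-2)) XOR G(max(0,k-i-3)) : 0 <= i < k }, with G(0) = 0.
G(1): splits (0,0):0^0=0 -> mex({0}) = 1
G(2): splits (0,0):0^0=0 -> mex({0}) = 1
G(3): splits (0,0):0^0=0 -> mex({0}) = 1
G(4): splits (0,1):0^1=1 (0,0):0^0=0 -> mex({0, 1}) = 2
G(5): splits (0,2):0^1=1 (0,1):0^1=1 (0,0):0^0=0 -> mex({0, 1}) = 2
G(6) = mex({1}) = 0
G(7) = mex({0, 1, 2}) = 3
G(8) = mex({0, 1, 2}) = 3
G(9) = mex({0, 2}) = 1
G(10) = mex({0, 2, 3}) = 1
G(11) = mex({0, 3}) = 1
G(12) = mex({1, 3}) = 0
G(13) = mex({0, 1, 2, 3}) = 4
G(14) = mex({0, 1, 2}) = 3
G(15) = mex({0, 1, 2}) = 3
G(16) = mex({0, 1, 2, 4}) = 3
G(17) = mex({0, 1, 3, 4}) = 2
G(18) = mex({0, 1, 3, 4}) = 2
G(19) = mex({0, 1, 3, 5}) = 2
G(20) = mex({0, 1, 2, 3, 5}) = 4
G(21) = mex({0, 1, 2, 3, 5}) = 4
G(22) = mex({1, 2, 6}) = 0
G(23) = mex({0, 1, 2, 3, 4, 6}) = 5
G(24) = mex({0, 1, 2, 3, 4}) = 5
G(25) = mex({0, 1, 3, 4, 7}) = 2
G(26) = mex({0, 1, 3, 4, 5, 7}) = 2
G(27) = mex({0, 1, 3, 5}) = 2
G(28) = mex({0, 1, 2, 5}) = 3
G(29) = mex({0, 1, 2, 4, 5, 6}) = 3
G(30) = mex({1, 2, 4, 6}) = 0
G(31) = mex({0, 1, 2, 3, 4, 6}) = 5
G(32) = mex({1, 2, 3, 4, 7}) = 0
G(33) = mex({0, 3, 7}) = 1
G(34) = mex({0, 2, 3, 5, 7}) = 1
G(35) = mex({0, 2, 3, 5, 6}) = 1
G(36) = mex({0, 1, 2, 5, 6}) = 3
G(37) = mex({0, 1, 2, 4, 5, 6}) = 3
G(38) = mex({0, 1, 2, 4}) = 3
G(39) = mex({0, 1, 2, 3, 4, 7}) = 5
G(40) = mex({0, 1, 2, 3, 4, 5, 7}) = 6
G(41) = mex({0, 1, 2, 3, 5, 7}) = 4
G(42) = mex({0, 1, 2, 3, 5, 6, 7}) = 4
G(43) = mex({0, 2, 3, 5, 6}) = 1
G(44) = mex({1, 2, 3, 4, 5, 6}) = 0
G(45) = mex({0, 1, 2, 3, 4, 6, 7}) = 5
G(46) = mex({0, 1, 2, 3, 4, 7}) = 5
G(47) = mex({0, 1, 2, 3, 4, 5, 7}) = 6
G(48) = mex({0, 1, 2, 3, 4, 5, 7}) = 6
Therefore G(48) = 6.

6


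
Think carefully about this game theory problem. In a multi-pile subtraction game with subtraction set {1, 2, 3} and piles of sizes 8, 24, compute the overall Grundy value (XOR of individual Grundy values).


Subtraction set: {1, 2, 3}
For this subtraction set, G(n) = n mod 4 (period = max + 1 = 4).
Pile 1 (size 8): G(8) = 8 mod 4 = 0
Pile 2 (size 24): G(24) = 24 mod 4 = 0
Total Grundy value = XOR of all: 0 XOR 0 = 0

0


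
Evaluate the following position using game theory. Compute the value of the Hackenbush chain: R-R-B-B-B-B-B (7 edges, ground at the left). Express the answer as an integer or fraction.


Edges (from ground): R-R-B-B-B-B-B
By Berlekamp's sign-expansion rule, a Blue-Red Hackenbush stalk has the value of the surreal number whose sign sequence is the edge sequence with B -> + and R -> -.
Sign sequence: --+++++
Trace the sign expansion in the surreal number tree, starting from 0:
Edge 1: R (sign -) -> bounds (-inf, 0), value = -1
Edge 2: R (sign -) -> bounds (-inf, -1), value = -2
Edge 3: B (sign +) -> bounds (-2, -1), value = -3/2
Edge 4: B (sign +) -> bounds (-3/2, -1), value = -5/4
Edge 5: B (sign +) -> bounds (-5/4, -1), value = -9/8
Edge 6: B (sign +) -> bounds (-9/8, -1), value = -17/16
Edge 7: B (sign +) -> bounds (-17/16, -1), value = -33/32
Game value = -33/32

-33/32


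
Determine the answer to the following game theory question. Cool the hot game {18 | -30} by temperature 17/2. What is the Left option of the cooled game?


Original game: {18 | -30} (a switch {a | b} with a > b).
Cooling by t (for t below the temperature (a - b)/2 = 24) taxes each move by t: {a | b} cooled by t is {a - t | b + t}.
Cooling amount: t = 17/2
Cooled Left option: 18 - 17/2 = 19/2
Cooled Right option: -30 + 17/2 = -43/2
Cooled game: {19/2 | -43/2}
Left option = 19/2

19/2


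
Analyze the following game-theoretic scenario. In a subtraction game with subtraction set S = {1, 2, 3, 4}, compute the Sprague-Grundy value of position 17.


The subtraction set is S = {1, 2, 3, 4}.
G(k) = mex{ G(k - s) : s in S, s <= k }. We compute iteratively: G(0) = 0.
G(1) = mex({0}) = 1
G(2) = mex({0, 1}) = 2
G(3) = mex({0, 1, 2}) = 3
G(4) = mex({0, 1, 2, 3}) = 4
G(5) = mex({1, 2, 3, 4}) = 0
G(6) = mex({0, 2, 3, 4}) = 1
G(7) = mex({0, 1, 3, 4}) = 2
G(8) = mex({0, 1, 2, 4}) = 3
Observe that G(5)..G(8) = 0, 1, 2, 3 repeats G(0)..G(3) = 0, 1, 2, 3.
For k >= max(S) = 4, G(k) is determined by the previous 4 values G(k-4)..G(k-1); a window of 4 consecutive values has recurred shifted by 5, so by induction G(k + 5) = G(k) for all k >= 0: the sequence is periodic from the start with period 5.
One period: G(0..4) = 0, 1, 2, 3, 4.
17 mod 5 = 2, so G(17) = G(2) = 2.

2
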